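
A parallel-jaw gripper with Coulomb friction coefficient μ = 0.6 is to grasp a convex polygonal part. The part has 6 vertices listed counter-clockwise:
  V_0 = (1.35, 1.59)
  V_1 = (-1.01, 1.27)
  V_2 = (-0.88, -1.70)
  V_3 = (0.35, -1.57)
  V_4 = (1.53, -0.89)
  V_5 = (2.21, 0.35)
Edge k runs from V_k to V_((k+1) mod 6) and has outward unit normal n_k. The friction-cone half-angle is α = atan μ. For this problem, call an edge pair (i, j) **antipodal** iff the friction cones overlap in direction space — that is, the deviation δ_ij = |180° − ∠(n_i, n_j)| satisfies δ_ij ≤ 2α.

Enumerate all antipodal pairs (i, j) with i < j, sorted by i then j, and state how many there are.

count = 6; pairs: (0,2), (0,3), (0,4), (1,4), (1,5), (2,5)

α = atan 0.6 = 30.96°;  2α = 61.93°
n_0 = (-0.1344, +0.9909)
n_1 = (-0.9990, -0.0437)
n_2 = (+0.1051, -0.9945)
n_3 = (+0.4993, -0.8664)
n_4 = (+0.8768, -0.4808)
n_5 = (+0.8217, +0.5699)
  (0,1): δ = 95.22°  ·
  (0,2): δ = 1.69°  ✓
  (0,3): δ = 22.23°  ✓
  (0,4): δ = 53.54°  ✓
  (0,5): δ = 117.02°  ·
  (1,2): δ = 86.47°  ·
  (1,3): δ = 62.55°  ·
  (1,4): δ = 31.25°  ✓
  (1,5): δ = 32.24°  ✓
  (2,3): δ = 156.08°  ·
  (2,4): δ = 124.77°  ·
  (2,5): δ = 61.29°  ✓
  (3,4): δ = 148.69°  ·
  (3,5): δ = 85.21°  ·
  (4,5): δ = 116.52°  ·
antipodal pairs: 6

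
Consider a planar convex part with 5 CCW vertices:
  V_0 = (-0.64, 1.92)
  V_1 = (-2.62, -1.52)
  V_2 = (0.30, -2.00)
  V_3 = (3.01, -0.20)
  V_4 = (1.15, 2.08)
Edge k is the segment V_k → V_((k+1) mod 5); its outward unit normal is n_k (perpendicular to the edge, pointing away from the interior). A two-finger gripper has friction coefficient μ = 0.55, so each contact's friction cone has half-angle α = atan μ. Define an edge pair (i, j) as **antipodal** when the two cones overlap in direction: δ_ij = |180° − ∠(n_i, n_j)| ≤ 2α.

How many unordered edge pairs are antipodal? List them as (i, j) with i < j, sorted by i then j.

α = atan 0.55 = 28.81°;  2α = 57.62°
n_0 = (-0.8667, +0.4988)
n_1 = (-0.1622, -0.9868)
n_2 = (+0.5533, -0.8330)
n_3 = (+0.7749, +0.6321)
n_4 = (-0.0890, +0.9960)
  (0,1): δ = 69.41°  ·
  (0,2): δ = 26.48°  ✓
  (0,3): δ = 69.13°  ·
  (0,4): δ = 125.03°  ·
  (1,2): δ = 137.07°  ·
  (1,3): δ = 41.46°  ✓
  (1,4): δ = 14.44°  ✓
  (2,3): δ = 84.39°  ·
  (2,4): δ = 28.48°  ✓
  (3,4): δ = 124.10°  ·
antipodal pairs: 4

count = 4; pairs: (0,2), (1,3), (1,4), (2,4)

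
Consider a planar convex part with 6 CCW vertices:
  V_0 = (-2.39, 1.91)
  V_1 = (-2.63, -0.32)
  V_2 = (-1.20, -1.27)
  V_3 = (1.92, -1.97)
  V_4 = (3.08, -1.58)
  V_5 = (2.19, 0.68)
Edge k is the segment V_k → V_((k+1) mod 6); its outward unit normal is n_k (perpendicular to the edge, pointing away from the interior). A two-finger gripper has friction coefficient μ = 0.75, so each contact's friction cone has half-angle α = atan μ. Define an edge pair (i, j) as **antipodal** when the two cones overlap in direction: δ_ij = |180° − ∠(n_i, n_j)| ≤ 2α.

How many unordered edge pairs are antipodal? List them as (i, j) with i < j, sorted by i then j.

count = 7; pairs: (0,3), (0,4), (1,4), (1,5), (2,4), (2,5), (3,5)

α = atan 0.75 = 36.87°;  2α = 73.74°
n_0 = (-0.9943, +0.1070)
n_1 = (-0.5534, -0.8329)
n_2 = (-0.2189, -0.9757)
n_3 = (+0.3187, -0.9479)
n_4 = (+0.9305, +0.3664)
n_5 = (+0.2594, +0.9658)
  (0,1): δ = 117.45°  ·
  (0,2): δ = 96.50°  ·
  (0,3): δ = 65.27°  ✓
  (0,4): δ = 27.64°  ✓
  (0,5): δ = 81.11°  ·
  (1,2): δ = 159.05°  ·
  (1,3): δ = 127.82°  ·
  (1,4): δ = 34.91°  ✓
  (1,5): δ = 18.56°  ✓
  (2,3): δ = 148.77°  ·
  (2,4): δ = 55.86°  ✓
  (2,5): δ = 2.39°  ✓
  (3,4): δ = 87.09°  ·
  (3,5): δ = 33.62°  ✓
  (4,5): δ = 126.53°  ·
antipodal pairs: 7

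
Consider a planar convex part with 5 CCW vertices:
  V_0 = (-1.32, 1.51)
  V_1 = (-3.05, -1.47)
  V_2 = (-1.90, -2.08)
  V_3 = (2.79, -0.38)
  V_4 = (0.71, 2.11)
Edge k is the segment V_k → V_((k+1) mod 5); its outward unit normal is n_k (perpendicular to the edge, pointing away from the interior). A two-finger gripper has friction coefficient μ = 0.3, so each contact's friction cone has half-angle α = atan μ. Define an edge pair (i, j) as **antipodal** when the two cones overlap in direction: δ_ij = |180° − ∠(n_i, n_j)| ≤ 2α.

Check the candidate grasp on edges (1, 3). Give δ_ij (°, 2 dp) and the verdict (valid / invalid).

δ = 22.18°, valid

α = atan 0.3 = 16.70°;  2α = 33.40°
edge 1: e_1 = (+1.15, -0.61);  n_1 = (-0.4686, -0.8834)
edge 3: e_3 = (-2.08, +2.49);  n_3 = (+0.7675, +0.6411)
∠(n_1, n_3) = 157.82°
δ = |180° − 157.82°| = 22.18°
22.18° ≤ 2α = 33.40°  →  valid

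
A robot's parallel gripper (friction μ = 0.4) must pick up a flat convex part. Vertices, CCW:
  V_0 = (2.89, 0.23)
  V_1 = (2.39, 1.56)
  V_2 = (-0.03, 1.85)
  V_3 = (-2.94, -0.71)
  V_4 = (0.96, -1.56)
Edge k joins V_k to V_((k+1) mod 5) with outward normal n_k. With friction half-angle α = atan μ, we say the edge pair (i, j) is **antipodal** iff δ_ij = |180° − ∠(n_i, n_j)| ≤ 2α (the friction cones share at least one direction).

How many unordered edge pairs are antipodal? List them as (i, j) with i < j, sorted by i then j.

α = atan 0.4 = 21.80°;  2α = 43.60°
n_0 = (+0.9360, +0.3519)
n_1 = (+0.1190, +0.9929)
n_2 = (-0.6605, +0.7508)
n_3 = (-0.2129, -0.9771)
n_4 = (+0.6800, -0.7332)
  (0,1): δ = 117.44°  ·
  (0,2): δ = 69.26°  ·
  (0,3): δ = 57.10°  ·
  (0,4): δ = 112.24°  ·
  (1,2): δ = 131.83°  ·
  (1,3): δ = 5.46°  ✓
  (1,4): δ = 49.68°  ·
  (2,3): δ = 53.63°  ·
  (2,4): δ = 1.51°  ✓
  (3,4): δ = 124.86°  ·
antipodal pairs: 2

count = 2; pairs: (1,3), (2,4)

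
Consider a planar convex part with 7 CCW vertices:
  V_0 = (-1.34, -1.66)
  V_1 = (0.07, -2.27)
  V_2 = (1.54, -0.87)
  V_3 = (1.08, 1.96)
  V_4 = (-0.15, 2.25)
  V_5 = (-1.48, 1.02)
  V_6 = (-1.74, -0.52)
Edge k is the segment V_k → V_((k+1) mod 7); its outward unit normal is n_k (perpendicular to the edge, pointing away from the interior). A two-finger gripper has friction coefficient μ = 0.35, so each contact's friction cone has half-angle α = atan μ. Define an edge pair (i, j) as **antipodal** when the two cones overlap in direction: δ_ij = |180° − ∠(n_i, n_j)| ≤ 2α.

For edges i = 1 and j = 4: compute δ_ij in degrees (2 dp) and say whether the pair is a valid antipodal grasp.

δ = 0.84°, valid

α = atan 0.35 = 19.29°;  2α = 38.58°
edge 1: e_1 = (+1.47, +1.40);  n_1 = (+0.6897, -0.7241)
edge 4: e_4 = (-1.33, -1.23);  n_4 = (-0.6790, +0.7342)
∠(n_1, n_4) = 179.16°
δ = |180° − 179.16°| = 0.84°
0.84° ≤ 2α = 38.58°  →  valid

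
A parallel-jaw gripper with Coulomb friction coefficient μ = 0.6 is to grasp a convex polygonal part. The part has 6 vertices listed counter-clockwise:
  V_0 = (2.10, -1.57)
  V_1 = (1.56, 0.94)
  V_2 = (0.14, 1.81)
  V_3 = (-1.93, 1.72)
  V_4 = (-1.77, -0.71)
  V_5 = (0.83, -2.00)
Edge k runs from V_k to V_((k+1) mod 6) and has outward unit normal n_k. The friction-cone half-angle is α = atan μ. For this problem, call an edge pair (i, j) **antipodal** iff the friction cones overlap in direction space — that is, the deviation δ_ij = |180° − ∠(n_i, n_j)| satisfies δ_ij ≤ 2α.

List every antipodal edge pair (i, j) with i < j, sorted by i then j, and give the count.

count = 7; pairs: (0,3), (0,4), (1,3), (1,4), (1,5), (2,4), (2,5)

α = atan 0.6 = 30.96°;  2α = 61.93°
n_0 = (+0.9776, +0.2103)
n_1 = (+0.5224, +0.8527)
n_2 = (-0.0434, +0.9991)
n_3 = (-0.9978, -0.0657)
n_4 = (-0.4445, -0.8958)
n_5 = (+0.3207, -0.9472)
  (0,1): δ = 133.64°  ·
  (0,2): δ = 99.65°  ·
  (0,3): δ = 8.37°  ✓
  (0,4): δ = 51.47°  ✓
  (0,5): δ = 96.56°  ·
  (1,2): δ = 146.02°  ·
  (1,3): δ = 54.74°  ✓
  (1,4): δ = 5.11°  ✓
  (1,5): δ = 50.20°  ✓
  (2,3): δ = 88.72°  ·
  (2,4): δ = 28.88°  ✓
  (2,5): δ = 16.22°  ✓
  (3,4): δ = 120.16°  ·
  (3,5): δ = 75.06°  ·
  (4,5): δ = 134.91°  ·
antipodal pairs: 7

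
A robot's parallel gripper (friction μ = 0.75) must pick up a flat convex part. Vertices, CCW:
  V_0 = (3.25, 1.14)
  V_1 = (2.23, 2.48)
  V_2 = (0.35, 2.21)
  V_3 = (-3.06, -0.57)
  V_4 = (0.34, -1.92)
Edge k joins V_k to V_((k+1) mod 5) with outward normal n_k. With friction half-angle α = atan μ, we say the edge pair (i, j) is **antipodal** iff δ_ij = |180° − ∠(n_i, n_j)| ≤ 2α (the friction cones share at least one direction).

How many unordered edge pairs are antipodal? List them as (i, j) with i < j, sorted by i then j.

count = 5; pairs: (0,3), (1,3), (1,4), (2,3), (2,4)

α = atan 0.75 = 36.87°;  2α = 73.74°
n_0 = (+0.7957, +0.6057)
n_1 = (-0.1422, +0.9898)
n_2 = (-0.6319, +0.7751)
n_3 = (-0.3690, -0.9294)
n_4 = (+0.7246, -0.6891)
  (0,1): δ = 119.11°  ·
  (0,2): δ = 88.09°  ·
  (0,3): δ = 31.07°  ✓
  (0,4): δ = 99.16°  ·
  (1,2): δ = 148.98°  ·
  (1,3): δ = 29.83°  ✓
  (1,4): δ = 38.27°  ✓
  (2,3): δ = 60.84°  ✓
  (2,4): δ = 7.25°  ✓
  (3,4): δ = 111.90°  ·
antipodal pairs: 5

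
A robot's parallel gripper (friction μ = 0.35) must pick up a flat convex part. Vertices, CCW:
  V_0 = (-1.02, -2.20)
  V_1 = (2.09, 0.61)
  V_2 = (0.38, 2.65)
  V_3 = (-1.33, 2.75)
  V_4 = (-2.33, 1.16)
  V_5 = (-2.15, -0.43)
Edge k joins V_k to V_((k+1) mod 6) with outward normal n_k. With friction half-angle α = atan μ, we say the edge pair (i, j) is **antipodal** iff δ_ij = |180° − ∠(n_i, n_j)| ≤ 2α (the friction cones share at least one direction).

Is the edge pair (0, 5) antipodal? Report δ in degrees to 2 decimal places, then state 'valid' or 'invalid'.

δ = 80.46°, invalid

α = atan 0.35 = 19.29°;  2α = 38.58°
edge 0: e_0 = (+3.11, +2.81);  n_0 = (+0.6704, -0.7420)
edge 5: e_5 = (+1.13, -1.77);  n_5 = (-0.8429, -0.5381)
∠(n_0, n_5) = 99.54°
δ = |180° − 99.54°| = 80.46°
80.46° > 2α = 38.58°  →  invalid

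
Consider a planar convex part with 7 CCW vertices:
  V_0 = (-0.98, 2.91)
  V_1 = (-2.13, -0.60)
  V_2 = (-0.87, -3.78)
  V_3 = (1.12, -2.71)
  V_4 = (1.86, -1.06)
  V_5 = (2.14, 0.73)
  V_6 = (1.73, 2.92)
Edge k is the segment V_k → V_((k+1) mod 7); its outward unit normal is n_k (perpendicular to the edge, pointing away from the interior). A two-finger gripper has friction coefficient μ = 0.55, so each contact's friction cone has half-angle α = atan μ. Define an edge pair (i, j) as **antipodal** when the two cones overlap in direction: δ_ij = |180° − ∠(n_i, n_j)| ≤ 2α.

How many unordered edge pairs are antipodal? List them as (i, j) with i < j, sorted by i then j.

count = 8; pairs: (0,2), (0,3), (0,4), (0,5), (1,3), (1,4), (1,5), (2,6)

α = atan 0.55 = 28.81°;  2α = 57.62°
n_0 = (-0.9503, +0.3114)
n_1 = (-0.9297, -0.3684)
n_2 = (+0.4736, -0.8808)
n_3 = (+0.9124, -0.4092)
n_4 = (+0.9880, -0.1545)
n_5 = (+0.9829, +0.1840)
n_6 = (-0.0037, +1.0000)
  (0,1): δ = 140.24°  ·
  (0,2): δ = 43.59°  ✓
  (0,3): δ = 6.01°  ✓
  (0,4): δ = 9.25°  ✓
  (0,5): δ = 28.74°  ✓
  (0,6): δ = 108.35°  ·
  (1,2): δ = 83.35°  ·
  (1,3): δ = 45.77°  ✓
  (1,4): δ = 30.51°  ✓
  (1,5): δ = 11.01°  ✓
  (1,6): δ = 68.60°  ·
  (2,3): δ = 142.42°  ·
  (2,4): δ = 127.16°  ·
  (2,5): δ = 107.66°  ·
  (2,6): δ = 28.05°  ✓
  (3,4): δ = 164.73°  ·
  (3,5): δ = 145.24°  ·
  (3,6): δ = 65.63°  ·
  (4,5): δ = 160.51°  ·
  (4,6): δ = 80.90°  ·
  (5,6): δ = 100.39°  ·
antipodal pairs: 8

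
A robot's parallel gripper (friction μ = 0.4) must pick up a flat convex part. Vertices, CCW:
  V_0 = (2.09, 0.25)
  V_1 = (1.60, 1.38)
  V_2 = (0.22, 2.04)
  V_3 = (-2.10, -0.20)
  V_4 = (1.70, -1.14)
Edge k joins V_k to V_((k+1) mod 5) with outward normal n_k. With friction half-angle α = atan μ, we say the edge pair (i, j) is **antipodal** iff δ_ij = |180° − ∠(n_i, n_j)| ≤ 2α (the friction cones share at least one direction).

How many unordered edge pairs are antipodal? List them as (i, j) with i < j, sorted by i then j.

α = atan 0.4 = 21.80°;  2α = 43.60°
n_0 = (+0.9175, +0.3978)
n_1 = (+0.4315, +0.9021)
n_2 = (-0.6946, +0.7194)
n_3 = (-0.2401, -0.9707)
n_4 = (+0.9628, -0.2701)
  (0,1): δ = 139.00°  ·
  (0,2): δ = 69.45°  ·
  (0,3): δ = 52.66°  ·
  (0,4): δ = 140.88°  ·
  (1,2): δ = 110.45°  ·
  (1,3): δ = 11.67°  ✓
  (1,4): δ = 99.89°  ·
  (2,3): δ = 57.89°  ·
  (2,4): δ = 30.33°  ✓
  (3,4): δ = 91.78°  ·
antipodal pairs: 2

count = 2; pairs: (1,3), (2,4)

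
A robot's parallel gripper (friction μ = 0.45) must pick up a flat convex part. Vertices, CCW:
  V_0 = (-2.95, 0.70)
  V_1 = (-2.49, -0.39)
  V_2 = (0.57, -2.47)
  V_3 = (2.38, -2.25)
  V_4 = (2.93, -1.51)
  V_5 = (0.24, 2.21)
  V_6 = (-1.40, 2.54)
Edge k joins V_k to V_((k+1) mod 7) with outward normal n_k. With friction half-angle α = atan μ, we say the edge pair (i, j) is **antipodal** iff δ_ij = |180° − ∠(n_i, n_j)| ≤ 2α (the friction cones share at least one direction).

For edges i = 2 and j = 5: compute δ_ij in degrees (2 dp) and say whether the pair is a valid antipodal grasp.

α = atan 0.45 = 24.23°;  2α = 48.46°
edge 2: e_2 = (+1.81, +0.22);  n_2 = (+0.1207, -0.9927)
edge 5: e_5 = (-1.64, +0.33);  n_5 = (+0.1973, +0.9804)
∠(n_2, n_5) = 161.69°
δ = |180° − 161.69°| = 18.31°
18.31° ≤ 2α = 48.46°  →  valid

δ = 18.31°, valid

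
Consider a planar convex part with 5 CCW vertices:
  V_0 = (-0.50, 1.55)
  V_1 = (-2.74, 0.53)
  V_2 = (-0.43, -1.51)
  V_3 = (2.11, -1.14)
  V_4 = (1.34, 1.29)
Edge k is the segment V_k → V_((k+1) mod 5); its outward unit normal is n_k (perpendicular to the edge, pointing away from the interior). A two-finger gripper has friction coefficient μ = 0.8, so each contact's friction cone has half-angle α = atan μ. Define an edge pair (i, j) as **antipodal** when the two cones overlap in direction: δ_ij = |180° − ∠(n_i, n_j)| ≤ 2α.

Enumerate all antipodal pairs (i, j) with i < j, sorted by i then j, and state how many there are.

count = 5; pairs: (0,1), (0,2), (1,3), (1,4), (2,4)

α = atan 0.8 = 38.66°;  2α = 77.32°
n_0 = (-0.4144, +0.9101)
n_1 = (-0.6619, -0.7496)
n_2 = (+0.1441, -0.9896)
n_3 = (+0.9533, +0.3021)
n_4 = (+0.1399, +0.9902)
  (0,1): δ = 65.93°  ✓
  (0,2): δ = 16.19°  ✓
  (0,3): δ = 83.10°  ·
  (0,4): δ = 147.47°  ·
  (1,2): δ = 130.26°  ·
  (1,3): δ = 30.97°  ✓
  (1,4): δ = 33.41°  ✓
  (2,3): δ = 80.71°  ·
  (2,4): δ = 16.33°  ✓
  (3,4): δ = 115.62°  ·
antipodal pairs: 5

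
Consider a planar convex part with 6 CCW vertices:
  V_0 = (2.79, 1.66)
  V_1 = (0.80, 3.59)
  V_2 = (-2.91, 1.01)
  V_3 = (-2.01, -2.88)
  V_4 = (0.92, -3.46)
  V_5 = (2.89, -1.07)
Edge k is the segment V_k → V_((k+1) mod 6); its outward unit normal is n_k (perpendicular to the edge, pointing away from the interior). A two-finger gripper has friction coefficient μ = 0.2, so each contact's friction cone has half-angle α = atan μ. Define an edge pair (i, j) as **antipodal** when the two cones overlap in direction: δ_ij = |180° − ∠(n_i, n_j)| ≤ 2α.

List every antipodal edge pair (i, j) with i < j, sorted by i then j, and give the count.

α = atan 0.2 = 11.31°;  2α = 22.62°
n_0 = (+0.6962, +0.7178)
n_1 = (-0.5709, +0.8210)
n_2 = (-0.9743, -0.2254)
n_3 = (-0.1942, -0.9810)
n_4 = (+0.7717, -0.6360)
n_5 = (+0.9993, +0.0366)
  (0,1): δ = 101.06°  ·
  (0,2): δ = 32.85°  ·
  (0,3): δ = 32.93°  ·
  (0,4): δ = 94.63°  ·
  (0,5): δ = 136.22°  ·
  (1,2): δ = 111.79°  ·
  (1,3): δ = 46.01°  ·
  (1,4): δ = 15.69°  ✓
  (1,5): δ = 57.28°  ·
  (2,3): δ = 114.22°  ·
  (2,4): δ = 52.52°  ·
  (2,5): δ = 10.93°  ✓
  (3,4): δ = 118.30°  ·
  (3,5): δ = 76.71°  ·
  (4,5): δ = 138.40°  ·
antipodal pairs: 2

count = 2; pairs: (1,4), (2,5)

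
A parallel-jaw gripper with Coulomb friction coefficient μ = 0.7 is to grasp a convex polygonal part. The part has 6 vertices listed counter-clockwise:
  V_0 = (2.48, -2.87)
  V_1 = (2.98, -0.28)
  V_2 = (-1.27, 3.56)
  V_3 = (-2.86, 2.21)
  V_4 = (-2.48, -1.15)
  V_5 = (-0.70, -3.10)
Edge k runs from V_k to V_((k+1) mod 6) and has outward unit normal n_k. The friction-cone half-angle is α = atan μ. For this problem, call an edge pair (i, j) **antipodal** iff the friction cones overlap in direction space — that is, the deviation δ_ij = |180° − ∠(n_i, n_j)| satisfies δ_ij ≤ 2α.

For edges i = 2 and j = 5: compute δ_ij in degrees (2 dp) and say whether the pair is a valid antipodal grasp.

δ = 36.20°, valid

α = atan 0.7 = 34.99°;  2α = 69.98°
edge 2: e_2 = (-1.59, -1.35);  n_2 = (-0.6472, +0.7623)
edge 5: e_5 = (+3.18, +0.23);  n_5 = (+0.0721, -0.9974)
∠(n_2, n_5) = 143.80°
δ = |180° − 143.80°| = 36.20°
36.20° ≤ 2α = 69.98°  →  valid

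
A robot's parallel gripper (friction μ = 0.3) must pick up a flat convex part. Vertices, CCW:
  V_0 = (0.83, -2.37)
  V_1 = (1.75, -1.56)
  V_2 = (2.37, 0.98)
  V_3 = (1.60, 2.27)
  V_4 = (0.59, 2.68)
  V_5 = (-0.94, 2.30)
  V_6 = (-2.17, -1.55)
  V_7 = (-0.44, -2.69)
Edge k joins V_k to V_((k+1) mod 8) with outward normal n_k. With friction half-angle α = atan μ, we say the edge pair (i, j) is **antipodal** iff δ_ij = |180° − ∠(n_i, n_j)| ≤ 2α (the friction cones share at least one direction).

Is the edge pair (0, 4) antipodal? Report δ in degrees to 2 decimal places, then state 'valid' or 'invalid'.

δ = 27.41°, valid

α = atan 0.3 = 16.70°;  2α = 33.40°
edge 0: e_0 = (+0.92, +0.81);  n_0 = (+0.6608, -0.7506)
edge 4: e_4 = (-1.53, -0.38);  n_4 = (-0.2410, +0.9705)
∠(n_0, n_4) = 152.59°
δ = |180° − 152.59°| = 27.41°
27.41° ≤ 2α = 33.40°  →  valid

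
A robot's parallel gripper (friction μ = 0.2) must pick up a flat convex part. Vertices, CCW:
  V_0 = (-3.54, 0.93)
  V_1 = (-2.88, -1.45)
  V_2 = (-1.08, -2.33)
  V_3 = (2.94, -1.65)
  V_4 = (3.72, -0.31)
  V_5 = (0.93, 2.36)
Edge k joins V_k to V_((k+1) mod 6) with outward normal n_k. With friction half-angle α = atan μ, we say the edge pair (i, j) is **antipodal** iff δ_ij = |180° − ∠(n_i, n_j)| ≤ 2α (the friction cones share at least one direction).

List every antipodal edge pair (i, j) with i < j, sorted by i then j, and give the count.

α = atan 0.2 = 11.31°;  2α = 22.62°
n_0 = (-0.9636, -0.2672)
n_1 = (-0.4392, -0.8984)
n_2 = (+0.1668, -0.9860)
n_3 = (+0.8642, -0.5031)
n_4 = (+0.6914, +0.7225)
n_5 = (-0.3047, +0.9524)
  (0,1): δ = 131.55°  ·
  (0,2): δ = 95.90°  ·
  (0,3): δ = 45.70°  ·
  (0,4): δ = 30.76°  ·
  (0,5): δ = 92.24°  ·
  (1,2): δ = 144.35°  ·
  (1,3): δ = 94.15°  ·
  (1,4): δ = 17.69°  ✓
  (1,5): δ = 43.79°  ·
  (2,3): δ = 129.80°  ·
  (2,4): δ = 53.34°  ·
  (2,5): δ = 8.14°  ✓
  (3,4): δ = 103.54°  ·
  (3,5): δ = 42.06°  ·
  (4,5): δ = 118.52°  ·
antipodal pairs: 2

count = 2; pairs: (1,4), (2,5)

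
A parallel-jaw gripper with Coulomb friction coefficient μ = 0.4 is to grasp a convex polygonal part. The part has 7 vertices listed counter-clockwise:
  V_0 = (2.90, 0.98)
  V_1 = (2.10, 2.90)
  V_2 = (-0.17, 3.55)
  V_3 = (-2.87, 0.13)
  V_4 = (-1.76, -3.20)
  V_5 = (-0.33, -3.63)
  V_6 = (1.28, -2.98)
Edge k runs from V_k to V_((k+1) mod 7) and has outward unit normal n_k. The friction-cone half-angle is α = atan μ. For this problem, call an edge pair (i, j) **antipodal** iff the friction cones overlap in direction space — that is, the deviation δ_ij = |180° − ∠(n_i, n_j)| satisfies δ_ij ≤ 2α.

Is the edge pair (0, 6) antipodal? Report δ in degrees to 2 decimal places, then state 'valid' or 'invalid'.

α = atan 0.4 = 21.80°;  2α = 43.60°
edge 0: e_0 = (-0.80, +1.92);  n_0 = (+0.9231, +0.3846)
edge 6: e_6 = (+1.62, +3.96);  n_6 = (+0.9255, -0.3786)
∠(n_0, n_6) = 44.87°
δ = |180° − 44.87°| = 135.13°
135.13° > 2α = 43.60°  →  invalid

δ = 135.13°, invalid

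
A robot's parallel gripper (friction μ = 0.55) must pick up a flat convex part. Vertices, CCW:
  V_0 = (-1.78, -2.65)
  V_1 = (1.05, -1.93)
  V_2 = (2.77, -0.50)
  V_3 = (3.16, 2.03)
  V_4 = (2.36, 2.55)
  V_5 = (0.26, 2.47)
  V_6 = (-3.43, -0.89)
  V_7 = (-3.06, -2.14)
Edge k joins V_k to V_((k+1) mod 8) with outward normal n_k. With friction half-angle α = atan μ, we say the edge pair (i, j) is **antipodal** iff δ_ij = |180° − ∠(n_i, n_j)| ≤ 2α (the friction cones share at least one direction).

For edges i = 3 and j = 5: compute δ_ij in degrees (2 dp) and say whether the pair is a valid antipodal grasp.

α = atan 0.55 = 28.81°;  2α = 57.62°
edge 3: e_3 = (-0.80, +0.52);  n_3 = (+0.5450, +0.8384)
edge 5: e_5 = (-3.69, -3.36);  n_5 = (-0.6733, +0.7394)
∠(n_3, n_5) = 75.34°
δ = |180° − 75.34°| = 104.66°
104.66° > 2α = 57.62°  →  invalid

δ = 104.66°, invalid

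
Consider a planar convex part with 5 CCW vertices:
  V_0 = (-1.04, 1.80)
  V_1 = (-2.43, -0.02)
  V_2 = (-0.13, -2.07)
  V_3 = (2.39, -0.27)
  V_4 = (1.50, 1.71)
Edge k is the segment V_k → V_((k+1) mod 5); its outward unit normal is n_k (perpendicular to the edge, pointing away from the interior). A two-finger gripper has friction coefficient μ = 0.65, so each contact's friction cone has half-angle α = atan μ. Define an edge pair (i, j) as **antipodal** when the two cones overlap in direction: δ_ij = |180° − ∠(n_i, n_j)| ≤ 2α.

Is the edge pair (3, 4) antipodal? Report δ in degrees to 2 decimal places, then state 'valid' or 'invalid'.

δ = 116.23°, invalid

α = atan 0.65 = 33.02°;  2α = 66.05°
edge 3: e_3 = (-0.89, +1.98);  n_3 = (+0.9121, +0.4100)
edge 4: e_4 = (-2.54, +0.09);  n_4 = (+0.0354, +0.9994)
∠(n_3, n_4) = 63.77°
δ = |180° − 63.77°| = 116.23°
116.23° > 2α = 66.05°  →  invalid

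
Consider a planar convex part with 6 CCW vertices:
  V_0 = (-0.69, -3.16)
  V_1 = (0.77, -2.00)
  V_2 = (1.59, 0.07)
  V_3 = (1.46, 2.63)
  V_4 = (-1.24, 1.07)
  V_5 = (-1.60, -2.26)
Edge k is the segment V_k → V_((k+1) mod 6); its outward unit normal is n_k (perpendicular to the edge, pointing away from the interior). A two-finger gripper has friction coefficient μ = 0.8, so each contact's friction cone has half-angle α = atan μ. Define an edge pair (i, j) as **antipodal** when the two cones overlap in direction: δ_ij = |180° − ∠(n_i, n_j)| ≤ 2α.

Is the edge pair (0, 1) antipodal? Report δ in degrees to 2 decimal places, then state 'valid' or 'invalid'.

δ = 150.08°, invalid

α = atan 0.8 = 38.66°;  2α = 77.32°
edge 0: e_0 = (+1.46, +1.16);  n_0 = (+0.6221, -0.7830)
edge 1: e_1 = (+0.82, +2.07);  n_1 = (+0.9297, -0.3683)
∠(n_0, n_1) = 29.92°
δ = |180° − 29.92°| = 150.08°
150.08° > 2α = 77.32°  →  invalid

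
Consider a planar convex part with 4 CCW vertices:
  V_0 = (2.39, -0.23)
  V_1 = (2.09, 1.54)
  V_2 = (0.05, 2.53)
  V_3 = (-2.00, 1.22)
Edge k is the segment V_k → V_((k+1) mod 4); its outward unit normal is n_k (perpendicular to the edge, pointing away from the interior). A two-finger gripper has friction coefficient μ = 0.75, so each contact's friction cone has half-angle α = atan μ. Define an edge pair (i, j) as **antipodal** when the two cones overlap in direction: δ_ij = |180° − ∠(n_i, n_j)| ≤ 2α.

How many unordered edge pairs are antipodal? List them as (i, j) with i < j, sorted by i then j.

count = 4; pairs: (0,2), (0,3), (1,3), (2,3)

α = atan 0.75 = 36.87°;  2α = 73.74°
n_0 = (+0.9859, +0.1671)
n_1 = (+0.4366, +0.8997)
n_2 = (-0.5385, +0.8426)
n_3 = (-0.3136, -0.9495)
  (0,1): δ = 125.51°  ·
  (0,2): δ = 67.04°  ✓
  (0,3): δ = 62.10°  ✓
  (1,2): δ = 121.53°  ·
  (1,3): δ = 7.61°  ✓
  (2,3): δ = 50.86°  ✓
antipodal pairs: 4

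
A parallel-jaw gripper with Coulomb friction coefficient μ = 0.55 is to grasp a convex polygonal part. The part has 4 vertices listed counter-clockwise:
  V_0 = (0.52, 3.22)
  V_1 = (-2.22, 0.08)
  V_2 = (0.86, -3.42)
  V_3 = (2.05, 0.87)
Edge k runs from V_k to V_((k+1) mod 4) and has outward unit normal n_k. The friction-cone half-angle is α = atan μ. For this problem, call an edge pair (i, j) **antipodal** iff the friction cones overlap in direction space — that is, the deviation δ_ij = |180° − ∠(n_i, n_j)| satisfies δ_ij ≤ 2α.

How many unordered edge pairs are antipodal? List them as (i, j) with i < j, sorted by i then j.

α = atan 0.55 = 28.81°;  2α = 57.62°
n_0 = (-0.7535, +0.6575)
n_1 = (-0.7507, -0.6606)
n_2 = (+0.9636, -0.2673)
n_3 = (+0.8380, +0.5456)
  (0,1): δ = 97.54°  ·
  (0,2): δ = 25.60°  ✓
  (0,3): δ = 74.18°  ·
  (1,2): δ = 56.85°  ✓
  (1,3): δ = 8.28°  ✓
  (2,3): δ = 131.43°  ·
antipodal pairs: 3

count = 3; pairs: (0,2), (1,2), (1,3)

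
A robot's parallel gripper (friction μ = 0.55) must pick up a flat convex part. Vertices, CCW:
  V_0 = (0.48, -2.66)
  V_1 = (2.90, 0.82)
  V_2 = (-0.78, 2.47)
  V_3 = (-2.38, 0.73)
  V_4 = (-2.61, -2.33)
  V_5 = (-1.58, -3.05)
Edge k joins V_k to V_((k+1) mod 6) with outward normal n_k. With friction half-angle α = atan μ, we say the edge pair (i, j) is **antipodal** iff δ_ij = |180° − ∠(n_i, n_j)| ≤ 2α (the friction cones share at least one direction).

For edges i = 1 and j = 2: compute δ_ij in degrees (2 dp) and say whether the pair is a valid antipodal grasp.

α = atan 0.55 = 28.81°;  2α = 57.62°
edge 1: e_1 = (-3.68, +1.65);  n_1 = (+0.4091, +0.9125)
edge 2: e_2 = (-1.60, -1.74);  n_2 = (-0.7361, +0.6769)
∠(n_1, n_2) = 71.55°
δ = |180° − 71.55°| = 108.45°
108.45° > 2α = 57.62°  →  invalid

δ = 108.45°, invalid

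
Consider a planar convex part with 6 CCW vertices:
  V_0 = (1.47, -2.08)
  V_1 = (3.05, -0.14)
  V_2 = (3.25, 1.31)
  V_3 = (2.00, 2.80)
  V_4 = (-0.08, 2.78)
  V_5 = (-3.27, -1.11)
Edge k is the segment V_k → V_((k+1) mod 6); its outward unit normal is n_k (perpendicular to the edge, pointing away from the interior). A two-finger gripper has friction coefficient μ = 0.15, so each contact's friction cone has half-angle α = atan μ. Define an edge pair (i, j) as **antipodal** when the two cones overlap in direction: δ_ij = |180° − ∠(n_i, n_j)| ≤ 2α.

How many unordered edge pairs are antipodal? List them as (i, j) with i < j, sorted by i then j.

α = atan 0.15 = 8.53°;  2α = 17.06°
n_0 = (+0.7754, -0.6315)
n_1 = (+0.9906, -0.1366)
n_2 = (+0.7661, +0.6427)
n_3 = (-0.0096, +1.0000)
n_4 = (-0.7732, +0.6341)
n_5 = (-0.2005, -0.9797)
  (0,1): δ = 148.69°  ·
  (0,2): δ = 100.85°  ·
  (0,3): δ = 50.29°  ·
  (0,4): δ = 0.19°  ✓
  (0,5): δ = 117.60°  ·
  (1,2): δ = 132.15°  ·
  (1,3): δ = 81.60°  ·
  (1,4): δ = 31.50°  ·
  (1,5): δ = 86.29°  ·
  (2,3): δ = 129.44°  ·
  (2,4): δ = 79.35°  ·
  (2,5): δ = 38.44°  ·
  (3,4): δ = 129.90°  ·
  (3,5): δ = 12.12°  ✓
  (4,5): δ = 62.21°  ·
antipodal pairs: 2

count = 2; pairs: (0,4), (3,5)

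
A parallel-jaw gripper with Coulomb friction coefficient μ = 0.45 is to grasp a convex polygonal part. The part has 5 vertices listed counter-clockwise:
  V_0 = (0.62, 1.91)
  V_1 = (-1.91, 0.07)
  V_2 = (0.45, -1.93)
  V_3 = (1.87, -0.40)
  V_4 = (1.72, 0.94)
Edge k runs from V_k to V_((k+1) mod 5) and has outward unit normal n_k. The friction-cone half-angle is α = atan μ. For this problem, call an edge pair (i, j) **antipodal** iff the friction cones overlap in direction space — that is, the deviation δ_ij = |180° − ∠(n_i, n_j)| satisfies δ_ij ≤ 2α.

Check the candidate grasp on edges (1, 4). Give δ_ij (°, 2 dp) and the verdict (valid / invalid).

α = atan 0.45 = 24.23°;  2α = 48.46°
edge 1: e_1 = (+2.36, -2.00);  n_1 = (-0.6465, -0.7629)
edge 4: e_4 = (-1.10, +0.97);  n_4 = (+0.6614, +0.7500)
∠(n_1, n_4) = 178.87°
δ = |180° − 178.87°| = 1.13°
1.13° ≤ 2α = 48.46°  →  valid

δ = 1.13°, valid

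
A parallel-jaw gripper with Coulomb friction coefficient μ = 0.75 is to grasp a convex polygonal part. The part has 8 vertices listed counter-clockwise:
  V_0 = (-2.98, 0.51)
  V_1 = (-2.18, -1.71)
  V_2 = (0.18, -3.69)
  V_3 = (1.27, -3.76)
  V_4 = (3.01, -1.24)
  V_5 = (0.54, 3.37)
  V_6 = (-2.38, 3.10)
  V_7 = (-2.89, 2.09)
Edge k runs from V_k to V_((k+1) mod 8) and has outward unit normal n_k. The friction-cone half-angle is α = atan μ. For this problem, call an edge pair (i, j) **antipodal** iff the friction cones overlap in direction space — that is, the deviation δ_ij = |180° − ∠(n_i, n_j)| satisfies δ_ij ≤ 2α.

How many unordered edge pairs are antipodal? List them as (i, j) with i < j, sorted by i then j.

α = atan 0.75 = 36.87°;  2α = 73.74°
n_0 = (-0.9408, -0.3390)
n_1 = (-0.6427, -0.7661)
n_2 = (-0.0641, -0.9979)
n_3 = (+0.8229, -0.5682)
n_4 = (+0.8815, +0.4723)
n_5 = (-0.0921, +0.9958)
n_6 = (-0.8927, +0.4507)
n_7 = (-0.9984, +0.0569)
  (0,1): δ = 149.81°  ·
  (0,2): δ = 113.49°  ·
  (0,3): δ = 54.44°  ✓
  (0,4): δ = 8.36°  ✓
  (0,5): δ = 75.47°  ·
  (0,6): δ = 133.39°  ·
  (0,7): δ = 156.92°  ·
  (1,2): δ = 143.68°  ·
  (1,3): δ = 84.63°  ·
  (1,4): δ = 21.82°  ✓
  (1,5): δ = 45.28°  ✓
  (1,6): δ = 103.20°  ·
  (1,7): δ = 126.74°  ·
  (2,3): δ = 120.95°  ·
  (2,4): δ = 58.14°  ✓
  (2,5): δ = 8.96°  ✓
  (2,6): δ = 66.88°  ✓
  (2,7): δ = 90.41°  ·
  (3,4): δ = 117.19°  ·
  (3,5): δ = 50.09°  ✓
  (3,6): δ = 7.83°  ✓
  (3,7): δ = 31.36°  ✓
  (4,5): δ = 112.90°  ·
  (4,6): δ = 54.97°  ✓
  (4,7): δ = 31.44°  ✓
  (5,6): δ = 122.07°  ·
  (5,7): δ = 98.54°  ·
  (6,7): δ = 156.47°  ·
antipodal pairs: 12

count = 12; pairs: (0,3), (0,4), (1,4), (1,5), (2,4), (2,5), (2,6), (3,5), (3,6), (3,7), (4,6), (4,7)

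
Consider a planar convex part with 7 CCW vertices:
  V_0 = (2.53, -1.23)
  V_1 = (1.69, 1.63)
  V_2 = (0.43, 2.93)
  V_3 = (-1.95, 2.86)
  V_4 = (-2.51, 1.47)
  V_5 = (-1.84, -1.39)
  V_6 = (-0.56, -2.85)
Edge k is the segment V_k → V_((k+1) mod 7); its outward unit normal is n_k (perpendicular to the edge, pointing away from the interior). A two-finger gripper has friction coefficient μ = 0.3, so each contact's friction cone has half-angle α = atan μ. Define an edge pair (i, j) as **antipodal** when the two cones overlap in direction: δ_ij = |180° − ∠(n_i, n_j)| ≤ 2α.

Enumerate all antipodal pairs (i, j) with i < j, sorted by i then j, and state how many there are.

count = 5; pairs: (0,4), (0,5), (1,4), (1,5), (2,6)

α = atan 0.3 = 16.70°;  2α = 33.40°
n_0 = (+0.9595, +0.2818)
n_1 = (+0.7181, +0.6960)
n_2 = (-0.0294, +0.9996)
n_3 = (-0.9276, +0.3737)
n_4 = (-0.9736, -0.2281)
n_5 = (-0.7519, -0.6592)
n_6 = (+0.4643, -0.8857)
  (0,1): δ = 152.26°  ·
  (0,2): δ = 104.68°  ·
  (0,3): δ = 38.31°  ·
  (0,4): δ = 3.18°  ✓
  (0,5): δ = 24.87°  ✓
  (0,6): δ = 101.30°  ·
  (1,2): δ = 132.42°  ·
  (1,3): δ = 66.05°  ·
  (1,4): δ = 30.92°  ✓
  (1,5): δ = 2.86°  ✓
  (1,6): δ = 73.56°  ·
  (2,3): δ = 113.63°  ·
  (2,4): δ = 78.50°  ·
  (2,5): δ = 50.44°  ·
  (2,6): δ = 25.98°  ✓
  (3,4): δ = 144.87°  ·
  (3,5): δ = 116.82°  ·
  (3,6): δ = 40.39°  ·
  (4,5): δ = 151.94°  ·
  (4,6): δ = 75.52°  ·
  (5,6): δ = 103.57°  ·
antipodal pairs: 5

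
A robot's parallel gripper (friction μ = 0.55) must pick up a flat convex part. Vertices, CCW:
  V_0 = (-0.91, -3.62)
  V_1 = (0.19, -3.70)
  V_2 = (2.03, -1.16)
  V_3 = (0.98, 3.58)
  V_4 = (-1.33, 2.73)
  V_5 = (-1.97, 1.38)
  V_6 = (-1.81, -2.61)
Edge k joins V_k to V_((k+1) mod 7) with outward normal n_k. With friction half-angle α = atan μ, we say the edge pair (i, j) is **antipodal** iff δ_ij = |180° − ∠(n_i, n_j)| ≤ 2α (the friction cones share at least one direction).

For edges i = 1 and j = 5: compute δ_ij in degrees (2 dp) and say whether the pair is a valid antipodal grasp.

α = atan 0.55 = 28.81°;  2α = 57.62°
edge 1: e_1 = (+1.84, +2.54);  n_1 = (+0.8098, -0.5867)
edge 5: e_5 = (+0.16, -3.99);  n_5 = (-0.9992, -0.0401)
∠(n_1, n_5) = 141.78°
δ = |180° − 141.78°| = 38.22°
38.22° ≤ 2α = 57.62°  →  valid

δ = 38.22°, valid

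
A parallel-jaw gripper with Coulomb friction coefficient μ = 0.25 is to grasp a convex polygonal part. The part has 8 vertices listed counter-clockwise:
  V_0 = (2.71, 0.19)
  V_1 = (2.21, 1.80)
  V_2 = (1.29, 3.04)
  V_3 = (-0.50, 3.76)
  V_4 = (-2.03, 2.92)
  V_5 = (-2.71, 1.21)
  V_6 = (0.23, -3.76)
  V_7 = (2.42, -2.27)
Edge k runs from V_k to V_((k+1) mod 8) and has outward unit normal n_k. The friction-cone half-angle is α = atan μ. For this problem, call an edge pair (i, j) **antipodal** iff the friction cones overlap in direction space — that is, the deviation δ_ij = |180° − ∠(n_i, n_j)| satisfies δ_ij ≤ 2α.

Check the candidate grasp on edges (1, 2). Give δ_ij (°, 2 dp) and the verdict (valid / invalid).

α = atan 0.25 = 14.04°;  2α = 28.07°
edge 1: e_1 = (-0.92, +1.24);  n_1 = (+0.8031, +0.5958)
edge 2: e_2 = (-1.79, +0.72);  n_2 = (+0.3732, +0.9278)
∠(n_1, n_2) = 31.52°
δ = |180° − 31.52°| = 148.48°
148.48° > 2α = 28.07°  →  invalid

δ = 148.48°, invalid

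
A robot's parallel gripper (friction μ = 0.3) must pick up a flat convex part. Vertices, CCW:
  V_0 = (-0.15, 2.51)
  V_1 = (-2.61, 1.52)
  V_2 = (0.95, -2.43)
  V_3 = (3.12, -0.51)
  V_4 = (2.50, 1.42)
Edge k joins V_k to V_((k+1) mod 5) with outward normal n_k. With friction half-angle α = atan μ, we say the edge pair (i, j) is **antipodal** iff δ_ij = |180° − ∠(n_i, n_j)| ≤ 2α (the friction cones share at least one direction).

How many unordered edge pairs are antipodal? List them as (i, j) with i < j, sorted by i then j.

count = 3; pairs: (0,2), (1,3), (1,4)

α = atan 0.3 = 16.70°;  2α = 33.40°
n_0 = (-0.3733, +0.9277)
n_1 = (-0.7428, -0.6695)
n_2 = (+0.6626, -0.7489)
n_3 = (+0.9521, +0.3058)
n_4 = (+0.3804, +0.9248)
  (0,1): δ = 69.89°  ·
  (0,2): δ = 19.58°  ✓
  (0,3): δ = 85.89°  ·
  (0,4): δ = 135.72°  ·
  (1,2): δ = 90.53°  ·
  (1,3): δ = 24.22°  ✓
  (1,4): δ = 25.61°  ✓
  (2,3): δ = 113.69°  ·
  (2,4): δ = 63.86°  ·
  (3,4): δ = 130.17°  ·
antipodal pairs: 3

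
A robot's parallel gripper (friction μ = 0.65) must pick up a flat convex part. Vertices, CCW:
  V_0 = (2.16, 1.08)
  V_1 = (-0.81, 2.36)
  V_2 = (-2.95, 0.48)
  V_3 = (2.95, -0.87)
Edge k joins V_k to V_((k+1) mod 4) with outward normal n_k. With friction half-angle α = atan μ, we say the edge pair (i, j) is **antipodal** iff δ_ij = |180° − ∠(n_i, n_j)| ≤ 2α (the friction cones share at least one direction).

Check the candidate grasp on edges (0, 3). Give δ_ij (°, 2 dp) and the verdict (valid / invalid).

α = atan 0.65 = 33.02°;  2α = 66.05°
edge 0: e_0 = (-2.97, +1.28);  n_0 = (+0.3958, +0.9183)
edge 3: e_3 = (-0.79, +1.95);  n_3 = (+0.9268, +0.3755)
∠(n_0, n_3) = 44.63°
δ = |180° − 44.63°| = 135.37°
135.37° > 2α = 66.05°  →  invalid

δ = 135.37°, invalid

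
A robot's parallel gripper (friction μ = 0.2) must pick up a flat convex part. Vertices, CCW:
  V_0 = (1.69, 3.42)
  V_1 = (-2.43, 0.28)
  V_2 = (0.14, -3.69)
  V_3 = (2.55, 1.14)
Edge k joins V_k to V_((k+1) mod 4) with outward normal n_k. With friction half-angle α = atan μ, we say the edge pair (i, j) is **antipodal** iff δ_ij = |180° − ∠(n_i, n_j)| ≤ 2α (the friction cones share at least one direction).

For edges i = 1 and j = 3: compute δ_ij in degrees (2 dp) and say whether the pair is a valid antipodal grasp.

δ = 12.25°, valid

α = atan 0.2 = 11.31°;  2α = 22.62°
edge 1: e_1 = (+2.57, -3.97);  n_1 = (-0.8395, -0.5434)
edge 3: e_3 = (-0.86, +2.28);  n_3 = (+0.9357, +0.3529)
∠(n_1, n_3) = 167.75°
δ = |180° − 167.75°| = 12.25°
12.25° ≤ 2α = 22.62°  →  valid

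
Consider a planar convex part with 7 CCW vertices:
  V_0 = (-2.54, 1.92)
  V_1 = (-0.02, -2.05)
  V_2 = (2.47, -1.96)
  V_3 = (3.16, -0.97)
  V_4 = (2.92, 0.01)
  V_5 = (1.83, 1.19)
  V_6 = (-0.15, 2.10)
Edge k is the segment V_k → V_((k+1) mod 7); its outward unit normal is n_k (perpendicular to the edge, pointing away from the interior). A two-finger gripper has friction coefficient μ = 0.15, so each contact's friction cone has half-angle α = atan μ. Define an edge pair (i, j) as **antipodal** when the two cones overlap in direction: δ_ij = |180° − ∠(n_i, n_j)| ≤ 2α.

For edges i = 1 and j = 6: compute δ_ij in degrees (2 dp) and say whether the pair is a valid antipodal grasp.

δ = 2.24°, valid

α = atan 0.15 = 8.53°;  2α = 17.06°
edge 1: e_1 = (+2.49, +0.09);  n_1 = (+0.0361, -0.9993)
edge 6: e_6 = (-2.39, -0.18);  n_6 = (-0.0751, +0.9972)
∠(n_1, n_6) = 177.76°
δ = |180° − 177.76°| = 2.24°
2.24° ≤ 2α = 17.06°  →  valid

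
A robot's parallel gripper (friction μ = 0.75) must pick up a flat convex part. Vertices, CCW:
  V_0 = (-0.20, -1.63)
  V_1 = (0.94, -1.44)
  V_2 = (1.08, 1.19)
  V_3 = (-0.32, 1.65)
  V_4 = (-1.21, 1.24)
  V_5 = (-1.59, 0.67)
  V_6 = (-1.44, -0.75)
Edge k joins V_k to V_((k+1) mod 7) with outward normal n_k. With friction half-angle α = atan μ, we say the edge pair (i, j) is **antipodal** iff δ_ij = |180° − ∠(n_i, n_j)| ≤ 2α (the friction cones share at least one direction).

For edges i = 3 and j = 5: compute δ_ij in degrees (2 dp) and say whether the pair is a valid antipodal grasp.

δ = 108.70°, invalid

α = atan 0.75 = 36.87°;  2α = 73.74°
edge 3: e_3 = (-0.89, -0.41);  n_3 = (-0.4184, +0.9083)
edge 5: e_5 = (+0.15, -1.42);  n_5 = (-0.9945, -0.1050)
∠(n_3, n_5) = 71.30°
δ = |180° − 71.30°| = 108.70°
108.70° > 2α = 73.74°  →  invalid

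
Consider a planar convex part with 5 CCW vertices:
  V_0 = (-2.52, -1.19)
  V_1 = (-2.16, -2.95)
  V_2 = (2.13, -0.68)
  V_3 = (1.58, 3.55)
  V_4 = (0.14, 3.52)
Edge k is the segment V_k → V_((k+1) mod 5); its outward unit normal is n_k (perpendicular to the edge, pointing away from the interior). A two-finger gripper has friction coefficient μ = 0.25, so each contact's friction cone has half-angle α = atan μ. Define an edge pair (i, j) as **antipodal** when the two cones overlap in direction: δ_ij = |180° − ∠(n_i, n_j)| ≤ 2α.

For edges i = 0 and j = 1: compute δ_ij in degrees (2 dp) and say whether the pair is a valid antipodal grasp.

α = atan 0.25 = 14.04°;  2α = 28.07°
edge 0: e_0 = (+0.36, -1.76);  n_0 = (-0.9797, -0.2004)
edge 1: e_1 = (+4.29, +2.27);  n_1 = (+0.4677, -0.8839)
∠(n_0, n_1) = 106.32°
δ = |180° − 106.32°| = 73.68°
73.68° > 2α = 28.07°  →  invalid

δ = 73.68°, invalid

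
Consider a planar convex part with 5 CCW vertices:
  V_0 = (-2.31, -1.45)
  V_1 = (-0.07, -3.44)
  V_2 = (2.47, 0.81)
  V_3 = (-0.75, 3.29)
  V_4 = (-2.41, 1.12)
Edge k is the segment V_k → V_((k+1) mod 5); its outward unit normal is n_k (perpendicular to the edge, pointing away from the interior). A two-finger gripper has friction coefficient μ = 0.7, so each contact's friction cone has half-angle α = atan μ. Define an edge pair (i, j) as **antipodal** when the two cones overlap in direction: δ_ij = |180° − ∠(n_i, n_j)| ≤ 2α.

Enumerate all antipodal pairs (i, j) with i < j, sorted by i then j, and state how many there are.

count = 4; pairs: (0,2), (1,3), (1,4), (2,4)

α = atan 0.7 = 34.99°;  2α = 69.98°
n_0 = (-0.6642, -0.7476)
n_1 = (+0.8584, -0.5130)
n_2 = (+0.6102, +0.7923)
n_3 = (-0.7943, +0.6076)
n_4 = (-0.9992, -0.0389)
  (0,1): δ = 79.25°  ·
  (0,2): δ = 4.01°  ✓
  (0,3): δ = 94.20°  ·
  (0,4): δ = 133.85°  ·
  (1,2): δ = 96.74°  ·
  (1,3): δ = 6.55°  ✓
  (1,4): δ = 33.09°  ✓
  (2,3): δ = 89.81°  ·
  (2,4): δ = 50.17°  ✓
  (3,4): δ = 140.36°  ·
antipodal pairs: 4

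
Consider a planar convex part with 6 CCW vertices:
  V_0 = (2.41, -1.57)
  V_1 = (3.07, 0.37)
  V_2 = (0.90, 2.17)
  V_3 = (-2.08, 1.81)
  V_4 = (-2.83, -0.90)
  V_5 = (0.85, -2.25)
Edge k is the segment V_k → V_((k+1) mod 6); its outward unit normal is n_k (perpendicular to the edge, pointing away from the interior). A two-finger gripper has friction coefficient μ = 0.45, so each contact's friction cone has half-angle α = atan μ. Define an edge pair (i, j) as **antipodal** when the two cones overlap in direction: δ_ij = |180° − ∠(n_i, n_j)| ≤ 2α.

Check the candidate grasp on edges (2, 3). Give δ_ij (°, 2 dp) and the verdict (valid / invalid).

δ = 112.36°, invalid

α = atan 0.45 = 24.23°;  2α = 48.46°
edge 2: e_2 = (-2.98, -0.36);  n_2 = (-0.1199, +0.9928)
edge 3: e_3 = (-0.75, -2.71);  n_3 = (-0.9638, +0.2667)
∠(n_2, n_3) = 67.64°
δ = |180° − 67.64°| = 112.36°
112.36° > 2α = 48.46°  →  invalid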